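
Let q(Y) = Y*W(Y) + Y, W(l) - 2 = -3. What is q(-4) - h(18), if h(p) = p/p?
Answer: -1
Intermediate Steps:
h(p) = 1
W(l) = -1 (W(l) = 2 - 3 = -1)
q(Y) = 0 (q(Y) = Y*(-1) + Y = -Y + Y = 0)
q(-4) - h(18) = 0 - 1*1 = 0 - 1 = -1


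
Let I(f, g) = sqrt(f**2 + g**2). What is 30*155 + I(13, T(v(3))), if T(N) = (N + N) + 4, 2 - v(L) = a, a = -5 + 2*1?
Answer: 4650 + sqrt(365) ≈ 4669.1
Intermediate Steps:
a = -3 (a = -5 + 2 = -3)
v(L) = 5 (v(L) = 2 - 1*(-3) = 2 + 3 = 5)
T(N) = 4 + 2*N (T(N) = 2*N + 4 = 4 + 2*N)
30*155 + I(13, T(v(3))) = 30*155 + sqrt(13**2 + (4 + 2*5)**2) = 4650 + sqrt(169 + (4 + 10)**2) = 4650 + sqrt(169 + 14**2) = 4650 + sqrt(169 + 196) = 4650 + sqrt(365)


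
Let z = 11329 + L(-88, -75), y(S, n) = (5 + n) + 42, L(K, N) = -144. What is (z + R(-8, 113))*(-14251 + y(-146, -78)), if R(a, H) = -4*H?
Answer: -153288706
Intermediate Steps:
y(S, n) = 47 + n
z = 11185 (z = 11329 - 144 = 11185)
(z + R(-8, 113))*(-14251 + y(-146, -78)) = (11185 - 4*113)*(-14251 + (47 - 78)) = (11185 - 452)*(-14251 - 31) = 10733*(-14282) = -153288706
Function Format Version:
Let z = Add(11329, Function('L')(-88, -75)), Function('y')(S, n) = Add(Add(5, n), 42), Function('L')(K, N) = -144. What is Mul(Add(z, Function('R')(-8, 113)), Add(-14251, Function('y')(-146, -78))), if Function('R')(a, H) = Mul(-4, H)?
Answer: -153288706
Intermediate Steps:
Function('y')(S, n) = Add(47, n)
z = 11185 (z = Add(11329, -144) = 11185)
Mul(Add(z, Function('R')(-8, 113)), Add(-14251, Function('y')(-146, -78))) = Mul(Add(11185, Mul(-4, 113)), Add(-14251, Add(47, -78))) = Mul(Add(11185, -452), Add(-14251, -31)) = Mul(10733, -14282) = -153288706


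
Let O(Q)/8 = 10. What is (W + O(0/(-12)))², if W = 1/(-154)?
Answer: 151757761/23716 ≈ 6399.0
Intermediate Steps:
O(Q) = 80 (O(Q) = 8*10 = 80)
W = -1/154 ≈ -0.0064935
(W + O(0/(-12)))² = (-1/154 + 80)² = (12319/154)² = 151757761/23716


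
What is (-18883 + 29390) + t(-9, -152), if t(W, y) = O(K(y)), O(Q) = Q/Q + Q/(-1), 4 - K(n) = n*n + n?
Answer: 33456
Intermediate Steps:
K(n) = 4 - n - n² (K(n) = 4 - (n*n + n) = 4 - (n² + n) = 4 - (n + n²) = 4 + (-n - n²) = 4 - n - n²)
O(Q) = 1 - Q (O(Q) = 1 + Q*(-1) = 1 - Q)
t(W, y) = -3 + y + y² (t(W, y) = 1 - (4 - y - y²) = 1 + (-4 + y + y²) = -3 + y + y²)
(-18883 + 29390) + t(-9, -152) = (-18883 + 29390) + (-3 - 152 + (-152)²) = 10507 + (-3 - 152 + 23104) = 10507 + 22949 = 33456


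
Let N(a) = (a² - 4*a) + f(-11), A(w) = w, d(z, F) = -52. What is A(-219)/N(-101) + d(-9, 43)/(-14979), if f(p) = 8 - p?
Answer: -2727953/159136896 ≈ -0.017142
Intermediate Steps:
N(a) = 19 + a² - 4*a (N(a) = (a² - 4*a) + (8 - 1*(-11)) = (a² - 4*a) + (8 + 11) = (a² - 4*a) + 19 = 19 + a² - 4*a)
A(-219)/N(-101) + d(-9, 43)/(-14979) = -219/(19 + (-101)² - 4*(-101)) - 52/(-14979) = -219/(19 + 10201 + 404) - 52*(-1/14979) = -219/10624 + 52/14979 = -2727953/159136896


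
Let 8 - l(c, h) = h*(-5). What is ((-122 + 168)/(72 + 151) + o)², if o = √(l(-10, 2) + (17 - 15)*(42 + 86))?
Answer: 13627862/49729 + 92*√274/223 ≈ 280.87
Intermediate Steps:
l(c, h) = 8 + 5*h (l(c, h) = 8 - h*(-5) = 8 - (-5)*h = 8 + 5*h)
o = √274 (o = √((8 + 5*2) + (17 - 15)*(42 + 86)) = √((8 + 10) + 2*128) = √(18 + 256) = √274 ≈ 16.553)
((-122 + 168)/(72 + 151) + o)² = ((-122 + 168)/(72 + 151) + √274)² = (46/223 + √274)²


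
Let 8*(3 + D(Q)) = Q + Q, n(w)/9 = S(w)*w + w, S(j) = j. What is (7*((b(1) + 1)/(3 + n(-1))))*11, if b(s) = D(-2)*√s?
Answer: -385/6 ≈ -64.167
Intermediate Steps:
n(w) = 9*w + 9*w² (n(w) = 9*(w*w + w) = 9*(w² + w) = 9*(w + w²) = 9*w + 9*w²)
D(Q) = -3 + Q/4 (D(Q) = -3 + (Q + Q)/8 = -3 + (2*Q)/8 = -3 + Q/4)
b(s) = -7*√s/2 (b(s) = (-3 + (¼)*(-2))*√s = (-3 - ½)*√s = -7*√s/2)
(7*((b(1) + 1)/(3 + n(-1))))*11 = (7*((-7*√1/2 + 1)/(3 + 9*(-1)*(1 - 1))))*11 = (7*((-7/2*1 + 1)/(3 + 9*(-1)*0)))*11 = (7*((-7/2 + 1)/(3 + 0)))*11 = (7*(-5/2/3))*11 = (7*(-5/2*⅓))*11 = (7*(-⅚))*11 = -35/6*11 = -385/6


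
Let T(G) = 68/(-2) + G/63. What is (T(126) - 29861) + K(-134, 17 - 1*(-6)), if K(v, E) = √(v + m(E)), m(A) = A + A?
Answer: -29893 + 2*I*√22 ≈ -29893.0 + 9.3808*I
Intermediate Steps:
m(A) = 2*A
K(v, E) = √(v + 2*E)
T(G) = -34 + G/63 (T(G) = 68*(-½) + G*(1/63) = -34 + G/63)
(T(126) - 29861) + K(-134, 17 - 1*(-6)) = ((-34 + (1/63)*126) - 29861) + √(-134 + 2*(17 - 1*(-6))) = ((-34 + 2) - 29861) + √(-134 + 2*(17 + 6)) = (-32 - 29861) + √(-134 + 2*23) = -29893 + √(-134 + 46) = -29893 + √(-88) = -29893 + 2*I*√22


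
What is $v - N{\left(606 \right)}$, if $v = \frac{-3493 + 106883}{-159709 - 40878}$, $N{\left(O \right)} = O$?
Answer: $- \frac{121659112}{200587} \approx -606.52$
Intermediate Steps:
$v = - \frac{103390}{200587}$ ($v = \frac{103390}{-200587} = 103390 \left(- \frac{1}{200587}\right) = - \frac{103390}{200587} \approx -0.51544$)
$v - N{\left(606 \right)} = - \frac{103390}{200587} - 606 = - \frac{121659112}{200587}$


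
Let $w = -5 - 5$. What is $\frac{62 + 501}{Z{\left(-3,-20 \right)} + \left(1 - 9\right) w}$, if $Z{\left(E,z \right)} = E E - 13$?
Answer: $\frac{563}{76} \approx 7.4079$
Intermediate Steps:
$w = -10$ ($w = -5 - 5 = -10$)
$Z{\left(E,z \right)} = -13 + E^{2}$ ($Z{\left(E,z \right)} = E^{2} - 13 = -13 + E^{2}$)
$\frac{62 + 501}{Z{\left(-3,-20 \right)} + \left(1 - 9\right) w} = \frac{62 + 501}{\left(-13 + \left(-3\right)^{2}\right) + \left(1 - 9\right) \left(-10\right)} = \frac{563}{\left(-13 + 9\right) - -80} = \frac{563}{-4 + 80} = \frac{563}{76}$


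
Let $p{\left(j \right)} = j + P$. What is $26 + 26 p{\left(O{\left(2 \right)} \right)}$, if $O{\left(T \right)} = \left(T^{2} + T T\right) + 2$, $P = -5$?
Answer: $156$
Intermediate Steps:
$O{\left(T \right)} = 2 + 2 T^{2}$ ($O{\left(T \right)} = \left(T^{2} + T^{2}\right) + 2 = 2 T^{2} + 2 = 2 + 2 T^{2}$)
$p{\left(j \right)} = -5 + j$ ($p{\left(j \right)} = j - 5 = -5 + j$)
$26 + 26 p{\left(O{\left(2 \right)} \right)} = 26 + 26 \left(-5 + \left(2 + 2 \cdot 2^{2}\right)\right) = 26 + 26 \left(-5 + \left(2 + 2 \cdot 4\right)\right) = 26 + 26 \left(-5 + \left(2 + 8\right)\right) = 26 + 26 \left(-5 + 10\right) = 26 + 26 \cdot 5 = 26 + 130 = 156$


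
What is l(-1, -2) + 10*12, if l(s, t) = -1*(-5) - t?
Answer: 127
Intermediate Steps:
l(s, t) = 5 - t
l(-1, -2) + 10*12 = (5 - 1*(-2)) + 10*12 = (5 + 2) + 120 = 7 + 120 = 127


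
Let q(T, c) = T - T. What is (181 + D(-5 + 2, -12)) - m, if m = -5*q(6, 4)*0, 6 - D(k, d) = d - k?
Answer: 196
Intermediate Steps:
q(T, c) = 0
D(k, d) = 6 + k - d (D(k, d) = 6 - (d - k) = 6 + (k - d) = 6 + k - d)
m = 0 (m = -5*0*0 = 0*0 = 0)
(181 + D(-5 + 2, -12)) - m = (181 + (6 + (-5 + 2) - 1*(-12))) - 1*0 = (181 + (6 - 3 + 12)) + 0 = (181 + 15) + 0 = 196 + 0 = 196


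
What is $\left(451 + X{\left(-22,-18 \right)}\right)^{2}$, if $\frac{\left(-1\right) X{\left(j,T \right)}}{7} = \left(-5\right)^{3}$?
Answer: $1758276$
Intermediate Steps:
$X{\left(j,T \right)} = 875$ ($X{\left(j,T \right)} = - 7 \left(-5\right)^{3} = \left(-7\right) \left(-125\right) = 875$)
$\left(451 + X{\left(-22,-18 \right)}\right)^{2} = \left(451 + 875\right)^{2} = 1326^{2} = 1758276$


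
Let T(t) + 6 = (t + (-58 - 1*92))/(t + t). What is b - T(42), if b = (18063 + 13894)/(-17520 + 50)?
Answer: 667271/122290 ≈ 5.4565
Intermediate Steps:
T(t) = -6 + (-150 + t)/(2*t) (T(t) = -6 + (t + (-58 - 1*92))/(t + t) = -6 + (t + (-58 - 92))/((2*t)) = -6 + (t - 150)*(1/(2*t)) = -6 + (-150 + t)*(1/(2*t)) = -6 + (-150 + t)/(2*t))
b = -31957/17470 (b = 31957/(-17470) = 31957*(-1/17470) = -31957/17470 ≈ -1.8293)
b - T(42) = -31957/17470 - (-11/2 - 75/42) = -31957/17470 - (-11/2 - 75*1/42) = -31957/17470 - (-11/2 - 25/14) = -31957/17470 - 1*(-51/7) = -31957/17470 + 51/7 = 667271/122290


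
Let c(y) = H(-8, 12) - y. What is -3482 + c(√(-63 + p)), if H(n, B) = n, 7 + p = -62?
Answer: -3490 - 2*I*√33 ≈ -3490.0 - 11.489*I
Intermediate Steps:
p = -69 (p = -7 - 62 = -69)
c(y) = -8 - y
-3482 + c(√(-63 + p)) = -3482 + (-8 - √(-63 - 69)) = -3482 + (-8 - √(-132)) = -3482 + (-8 - 2*I*√33) = -3490 - 2*I*√33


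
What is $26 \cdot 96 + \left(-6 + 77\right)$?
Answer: $2567$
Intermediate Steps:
$26 \cdot 96 + \left(-6 + 77\right) = 2496 + 71 = 2567$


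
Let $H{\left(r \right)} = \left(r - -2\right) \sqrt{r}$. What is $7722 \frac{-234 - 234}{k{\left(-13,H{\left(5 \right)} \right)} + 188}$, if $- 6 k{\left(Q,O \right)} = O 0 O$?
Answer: $- \frac{903474}{47} \approx -19223.0$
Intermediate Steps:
$H{\left(r \right)} = \sqrt{r} \left(2 + r\right)$ ($H{\left(r \right)} = \left(r + 2\right) \sqrt{r} = \left(2 + r\right) \sqrt{r} = \sqrt{r} \left(2 + r\right)$)
$k{\left(Q,O \right)} = 0$ ($k{\left(Q,O \right)} = - \frac{O 0 O}{6} = - \frac{0 O}{6} = \left(- \frac{1}{6}\right) 0 = 0$)
$7722 \frac{-234 - 234}{k{\left(-13,H{\left(5 \right)} \right)} + 188} = 7722 \frac{-234 - 234}{0 + 188} = 7722 \left(- \frac{468}{188}\right) = 7722 \left(\left(-468\right) \frac{1}{188}\right) = 7722 \left(- \frac{117}{47}\right) = - \frac{903474}{47}$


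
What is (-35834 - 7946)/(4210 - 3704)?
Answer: -1990/23 ≈ -86.522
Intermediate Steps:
(-35834 - 7946)/(4210 - 3704) = -43780/506 = -43780*1/506 = -1990/23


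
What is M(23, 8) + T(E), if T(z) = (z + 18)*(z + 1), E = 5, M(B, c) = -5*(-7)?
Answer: 173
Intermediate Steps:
M(B, c) = 35
T(z) = (1 + z)*(18 + z) (T(z) = (18 + z)*(1 + z) = (1 + z)*(18 + z))
M(23, 8) + T(E) = 35 + (18 + 5**2 + 19*5) = 35 + (18 + 25 + 95) = 35 + 138 = 173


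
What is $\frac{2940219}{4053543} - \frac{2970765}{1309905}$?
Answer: $- \frac{60671971120}{39331527729} \approx -1.5426$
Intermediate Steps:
$\frac{2940219}{4053543} - \frac{2970765}{1309905} = 2940219 \cdot \frac{1}{4053543} - \frac{66017}{29109} = \frac{980073}{1351181} - \frac{66017}{29109} = - \frac{60671971120}{39331527729}$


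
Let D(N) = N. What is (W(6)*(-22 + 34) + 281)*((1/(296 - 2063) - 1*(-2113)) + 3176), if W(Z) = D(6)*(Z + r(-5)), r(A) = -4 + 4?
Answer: 214950226/57 ≈ 3.7711e+6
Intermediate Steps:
r(A) = 0
W(Z) = 6*Z (W(Z) = 6*(Z + 0) = 6*Z)
(W(6)*(-22 + 34) + 281)*((1/(296 - 2063) - 1*(-2113)) + 3176) = ((6*6)*(-22 + 34) + 281)*((1/(296 - 2063) - 1*(-2113)) + 3176) = (36*12 + 281)*((1/(-1767) + 2113) + 3176) = (432 + 281)*((-1/1767 + 2113) + 3176) = 713*(3733670/1767 + 3176) = 713*(9345662/1767) = 214950226/57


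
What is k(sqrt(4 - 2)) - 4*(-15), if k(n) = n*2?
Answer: 60 + 2*sqrt(2) ≈ 62.828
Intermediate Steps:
k(n) = 2*n
k(sqrt(4 - 2)) - 4*(-15) = 2*sqrt(4 - 2) - 4*(-15) = 2*sqrt(2) + 60 = 60 + 2*sqrt(2)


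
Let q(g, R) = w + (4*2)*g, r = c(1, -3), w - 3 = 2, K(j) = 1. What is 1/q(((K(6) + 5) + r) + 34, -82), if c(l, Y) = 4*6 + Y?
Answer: 1/493 ≈ 0.0020284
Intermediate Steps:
w = 5 (w = 3 + 2 = 5)
c(l, Y) = 24 + Y
r = 21 (r = 24 - 3 = 21)
q(g, R) = 5 + 8*g (q(g, R) = 5 + (4*2)*g = 5 + 8*g)
1/q(((K(6) + 5) + r) + 34, -82) = 1/(5 + 8*(((1 + 5) + 21) + 34)) = 1/(5 + 8*((6 + 21) + 34)) = 1/(5 + 8*(27 + 34)) = 1/(5 + 8*61) = 1/(5 + 488) = 1/493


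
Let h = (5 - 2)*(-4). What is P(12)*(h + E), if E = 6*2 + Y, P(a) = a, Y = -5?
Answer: -60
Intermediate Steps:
h = -12 (h = 3*(-4) = -12)
E = 7 (E = 6*2 - 5 = 12 - 5 = 7)
P(12)*(h + E) = 12*(-12 + 7) = 12*(-5) = -60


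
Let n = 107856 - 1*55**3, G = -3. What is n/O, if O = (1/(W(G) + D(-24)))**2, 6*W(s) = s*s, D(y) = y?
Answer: -118500975/4 ≈ -2.9625e+7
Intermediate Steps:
W(s) = s**2/6 (W(s) = (s*s)/6 = s**2/6)
n = -58519 (n = 107856 - 1*166375 = 107856 - 166375 = -58519)
O = 4/2025 (O = (1/((1/6)*(-3)**2 - 24))**2 = (1/((1/6)*9 - 24))**2 = (1/(3/2 - 24))**2 = (1/(-45/2))**2 = (-2/45)**2 = 4/2025 ≈ 0.0019753)
n/O = -58519/4/2025 = -58519*2025/4 = -118500975/4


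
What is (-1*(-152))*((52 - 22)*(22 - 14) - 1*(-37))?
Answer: 42104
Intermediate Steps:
(-1*(-152))*((52 - 22)*(22 - 14) - 1*(-37)) = 152*(30*8 + 37) = 152*(240 + 37) = 152*277 = 42104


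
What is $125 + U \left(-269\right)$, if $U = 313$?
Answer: $-84072$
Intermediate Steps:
$125 + U \left(-269\right) = 125 + 313 \left(-269\right) = 125 - 84197 = -84072$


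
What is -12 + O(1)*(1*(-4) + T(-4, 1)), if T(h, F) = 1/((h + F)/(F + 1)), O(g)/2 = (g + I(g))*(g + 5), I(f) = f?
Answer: -124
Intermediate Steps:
O(g) = 4*g*(5 + g) (O(g) = 2*((g + g)*(g + 5)) = 2*((2*g)*(5 + g)) = 2*(2*g*(5 + g)) = 4*g*(5 + g))
T(h, F) = (1 + F)/(F + h) (T(h, F) = 1/((F + h)/(1 + F)) = (1 + F)/(F + h))
-12 + O(1)*(1*(-4) + T(-4, 1)) = -12 + (4*1*(5 + 1))*(1*(-4) + (1 + 1)/(1 - 4)) = -12 + (4*1*6)*(-4 + 2/(-3)) = -12 + 24*(-4 - 1/3*2) = -12 + 24*(-4 - 2/3) = -12 + 24*(-14/3) = -12 - 112 = -124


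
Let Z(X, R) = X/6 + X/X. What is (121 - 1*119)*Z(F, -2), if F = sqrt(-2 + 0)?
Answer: 2 + I*sqrt(2)/3 ≈ 2.0 + 0.4714*I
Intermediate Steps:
F = I*sqrt(2) (F = sqrt(-2) = I*sqrt(2) ≈ 1.4142*I)
Z(X, R) = 1 + X/6 (Z(X, R) = X*(1/6) + 1 = X/6 + 1 = 1 + X/6)
(121 - 1*119)*Z(F, -2) = (121 - 1*119)*(1 + (I*sqrt(2))/6) = (121 - 119)*(1 + I*sqrt(2)/6) = 2*(1 + I*sqrt(2)/6) = 2 + I*sqrt(2)/3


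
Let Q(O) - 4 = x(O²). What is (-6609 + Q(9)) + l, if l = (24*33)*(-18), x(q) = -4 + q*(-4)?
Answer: -21189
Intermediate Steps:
x(q) = -4 - 4*q
Q(O) = -4*O² (Q(O) = 4 + (-4 - 4*O²) = -4*O²)
l = -14256 (l = 792*(-18) = -14256)
(-6609 + Q(9)) + l = (-6609 - 4*9²) - 14256 = (-6609 - 4*81) - 14256 = (-6609 - 324) - 14256 = -6933 - 14256 = -21189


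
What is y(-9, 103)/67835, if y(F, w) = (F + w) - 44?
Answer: 10/13567 ≈ 0.00073708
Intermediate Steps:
y(F, w) = -44 + F + w
y(-9, 103)/67835 = (-44 - 9 + 103)/67835 = 50*(1/67835) = 10/13567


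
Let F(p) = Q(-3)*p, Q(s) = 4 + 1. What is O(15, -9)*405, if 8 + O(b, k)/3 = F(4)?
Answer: 14580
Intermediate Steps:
Q(s) = 5
F(p) = 5*p
O(b, k) = 36 (O(b, k) = -24 + 3*(5*4) = -24 + 3*20 = -24 + 60 = 36)
O(15, -9)*405 = 36*405 = 14580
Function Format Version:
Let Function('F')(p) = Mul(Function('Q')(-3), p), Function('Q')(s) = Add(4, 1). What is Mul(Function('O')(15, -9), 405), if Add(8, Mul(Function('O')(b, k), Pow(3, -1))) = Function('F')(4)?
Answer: 14580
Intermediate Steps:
Function('Q')(s) = 5
Function('F')(p) = Mul(5, p)
Function('O')(b, k) = 36 (Function('O')(b, k) = Add(-24, Mul(3, Mul(5, 4))) = Add(-24, Mul(3, 20)) = Add(-24, 60) = 36)
Mul(Function('O')(15, -9), 405) = Mul(36, 405) = 14580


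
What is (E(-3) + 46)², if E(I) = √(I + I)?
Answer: (46 + I*√6)² ≈ 2110.0 + 225.35*I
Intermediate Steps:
E(I) = √2*√I (E(I) = √(2*I) = √2*√I)
(E(-3) + 46)² = (√2*√(-3) + 46)² = (√2*(I*√3) + 46)² = (I*√6 + 46)² = (46 + I*√6)²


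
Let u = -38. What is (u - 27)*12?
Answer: -780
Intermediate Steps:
(u - 27)*12 = (-38 - 27)*12 = -65*12 = -780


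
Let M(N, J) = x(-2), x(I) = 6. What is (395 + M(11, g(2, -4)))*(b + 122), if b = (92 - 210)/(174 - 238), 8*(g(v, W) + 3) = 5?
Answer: 1589163/32 ≈ 49661.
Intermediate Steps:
g(v, W) = -19/8 (g(v, W) = -3 + (⅛)*5 = -3 + 5/8 = -19/8)
M(N, J) = 6
b = 59/32 (b = -118/(-64) = -118*(-1/64) = 59/32 ≈ 1.8438)
(395 + M(11, g(2, -4)))*(b + 122) = (395 + 6)*(59/32 + 122) = 401*(3963/32) = 1589163/32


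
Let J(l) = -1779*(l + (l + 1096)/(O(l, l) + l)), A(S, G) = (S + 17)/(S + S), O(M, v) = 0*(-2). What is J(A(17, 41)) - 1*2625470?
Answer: -4578812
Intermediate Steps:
O(M, v) = 0
A(S, G) = (17 + S)/(2*S) (A(S, G) = (17 + S)/((2*S)) = (17 + S)*(1/(2*S)) = (17 + S)/(2*S))
J(l) = -1779*l - 1779*(1096 + l)/l (J(l) = -1779*(l + (l + 1096)/(0 + l)) = -1779*(l + (1096 + l)/l) = -1779*l - 1779*(1096 + l)/l)
J(A(17, 41)) - 1*2625470 = (-1779 - 1949784*34/(17 + 17) - 1779*(17 + 17)/(2*17)) - 1*2625470 = (-1779 - 1949784/1 - 1779*34/(2*17)) - 2625470 = (-1779 - 1949784/1 - 1779*1) - 2625470 = (-1779 - 1949784*1 - 1779) - 2625470 = (-1779 - 1949784 - 1779) - 2625470 = -1953342 - 2625470 = -4578812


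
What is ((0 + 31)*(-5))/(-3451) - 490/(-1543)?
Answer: 1930155/5324893 ≈ 0.36248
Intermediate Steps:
((0 + 31)*(-5))/(-3451) - 490/(-1543) = (31*(-5))*(-1/3451) - 490*(-1/1543) = -155*(-1/3451) + 490/1543 = 155/3451 + 490/1543 = 1930155/5324893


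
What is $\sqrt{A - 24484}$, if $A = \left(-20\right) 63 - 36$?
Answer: $2 i \sqrt{6445} \approx 160.56 i$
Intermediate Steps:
$A = -1296$ ($A = -1260 - 36 = -1296$)
$\sqrt{A - 24484} = \sqrt{-1296 - 24484} = \sqrt{-25780} = 2 i \sqrt{6445}$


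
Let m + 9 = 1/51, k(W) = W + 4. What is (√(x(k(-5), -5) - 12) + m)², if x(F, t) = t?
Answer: 165547/2601 - 916*I*√17/51 ≈ 63.647 - 74.054*I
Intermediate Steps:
k(W) = 4 + W
m = -458/51 (m = -9 + 1/51 = -458/51 ≈ -8.9804)
(√(x(k(-5), -5) - 12) + m)² = (√(-5 - 12) - 458/51)² = (√(-17) - 458/51)² = (I*√17 - 458/51)² = (-458/51 + I*√17)²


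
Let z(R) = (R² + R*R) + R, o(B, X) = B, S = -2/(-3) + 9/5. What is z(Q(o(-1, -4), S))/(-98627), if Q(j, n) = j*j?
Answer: -3/98627 ≈ -3.0418e-5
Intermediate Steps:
S = 37/15 (S = -2*(-⅓) + 9*(⅕) = ⅔ + 9/5 = 37/15 ≈ 2.4667)
Q(j, n) = j²
z(R) = R + 2*R² (z(R) = (R² + R²) + R = 2*R² + R = R + 2*R²)
z(Q(o(-1, -4), S))/(-98627) = ((-1)²*(1 + 2*(-1)²))/(-98627) = (1*(1 + 2*1))*(-1/98627) = (1*(1 + 2))*(-1/98627) = (1*3)*(-1/98627) = 3*(-1/98627) = -3/98627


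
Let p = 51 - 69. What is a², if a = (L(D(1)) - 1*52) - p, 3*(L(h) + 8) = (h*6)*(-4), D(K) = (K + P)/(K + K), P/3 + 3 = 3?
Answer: 2116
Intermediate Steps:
P = 0 (P = -9 + 3*3 = -9 + 9 = 0)
D(K) = ½ (D(K) = (K + 0)/(K + K) = K/((2*K)) = K*(1/(2*K)) = ½)
p = -18
L(h) = -8 - 8*h (L(h) = -8 + ((h*6)*(-4))/3 = -8 + ((6*h)*(-4))/3 = -8 + (-24*h)/3 = -8 - 8*h)
a = -46 (a = ((-8 - 8*½) - 1*52) - 1*(-18) = ((-8 - 4) - 52) + 18 = (-12 - 52) + 18 = -64 + 18 = -46)
a² = (-46)² = 2116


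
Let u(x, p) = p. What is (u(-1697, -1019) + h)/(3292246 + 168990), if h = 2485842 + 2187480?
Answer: 4672303/3461236 ≈ 1.3499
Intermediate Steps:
h = 4673322
(u(-1697, -1019) + h)/(3292246 + 168990) = (-1019 + 4673322)/(3292246 + 168990) = 4672303/3461236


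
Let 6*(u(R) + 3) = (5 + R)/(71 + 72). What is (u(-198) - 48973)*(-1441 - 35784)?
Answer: 1564254097225/858 ≈ 1.8231e+9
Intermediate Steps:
u(R) = -2569/858 + R/858 (u(R) = -3 + ((5 + R)/(71 + 72))/6 = -3 + ((5 + R)/143)/6 = -3 + ((5 + R)*(1/143))/6 = -3 + (5/143 + R/143)/6 = -3 + (5/858 + R/858) = -2569/858 + R/858)
(u(-198) - 48973)*(-1441 - 35784) = ((-2569/858 + (1/858)*(-198)) - 48973)*(-1441 - 35784) = ((-2569/858 - 3/13) - 48973)*(-37225) = (-2767/858 - 48973)*(-37225) = -42021601/858*(-37225) = 1564254097225/858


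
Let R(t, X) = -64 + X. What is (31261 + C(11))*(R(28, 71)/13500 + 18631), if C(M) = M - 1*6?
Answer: 145629215553/250 ≈ 5.8252e+8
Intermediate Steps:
C(M) = -6 + M (C(M) = M - 6 = -6 + M)
(31261 + C(11))*(R(28, 71)/13500 + 18631) = (31261 + (-6 + 11))*((-64 + 71)/13500 + 18631) = (31261 + 5)*(7*(1/13500) + 18631) = 31266*(7/13500 + 18631) = 31266*(251518507/13500) = 145629215553/250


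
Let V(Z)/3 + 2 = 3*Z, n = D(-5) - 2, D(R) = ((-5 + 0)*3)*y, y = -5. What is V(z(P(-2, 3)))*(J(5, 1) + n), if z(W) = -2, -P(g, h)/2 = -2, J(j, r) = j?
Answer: -1872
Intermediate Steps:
D(R) = 75 (D(R) = ((-5 + 0)*3)*(-5) = -5*3*(-5) = -15*(-5) = 75)
P(g, h) = 4 (P(g, h) = -2*(-2) = 4)
n = 73 (n = 75 - 2 = 73)
V(Z) = -6 + 9*Z (V(Z) = -6 + 3*(3*Z) = -6 + 9*Z)
V(z(P(-2, 3)))*(J(5, 1) + n) = (-6 + 9*(-2))*(5 + 73) = (-6 - 18)*78 = -24*78 = -1872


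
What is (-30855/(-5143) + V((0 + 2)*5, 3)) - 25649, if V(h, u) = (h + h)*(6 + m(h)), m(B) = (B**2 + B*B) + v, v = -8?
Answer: -111515672/5143 ≈ -21683.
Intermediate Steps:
m(B) = -8 + 2*B**2 (m(B) = (B**2 + B*B) - 8 = (B**2 + B**2) - 8 = 2*B**2 - 8 = -8 + 2*B**2)
V(h, u) = 2*h*(-2 + 2*h**2) (V(h, u) = (h + h)*(6 + (-8 + 2*h**2)) = (2*h)*(-2 + 2*h**2) = 2*h*(-2 + 2*h**2))
(-30855/(-5143) + V((0 + 2)*5, 3)) - 25649 = (-30855/(-5143) + 4*((0 + 2)*5)*(-1 + ((0 + 2)*5)**2)) - 25649 = (-30855*(-1/5143) + 4*(2*5)*(-1 + (2*5)**2)) - 25649 = (30855/5143 + 4*10*(-1 + 10**2)) - 25649 = (30855/5143 + 4*10*(-1 + 100)) - 25649 = (30855/5143 + 4*10*99) - 25649 = (30855/5143 + 3960) - 25649 = 20397135/5143 - 25649 = -111515672/5143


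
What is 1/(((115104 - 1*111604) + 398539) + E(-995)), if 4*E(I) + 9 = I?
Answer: 1/401788 ≈ 2.4889e-6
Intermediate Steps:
E(I) = -9/4 + I/4
1/(((115104 - 1*111604) + 398539) + E(-995)) = 1/(((115104 - 1*111604) + 398539) + (-9/4 + (1/4)*(-995))) = 1/(((115104 - 111604) + 398539) + (-9/4 - 995/4)) = 1/((3500 + 398539) - 251) = 1/(402039 - 251) = 1/401788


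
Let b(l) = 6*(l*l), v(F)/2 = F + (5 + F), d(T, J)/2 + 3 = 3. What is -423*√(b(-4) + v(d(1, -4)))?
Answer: -423*√106 ≈ -4355.1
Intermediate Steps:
d(T, J) = 0 (d(T, J) = -6 + 2*3 = -6 + 6 = 0)
v(F) = 10 + 4*F (v(F) = 2*(F + (5 + F)) = 2*(5 + 2*F) = 10 + 4*F)
b(l) = 6*l²
-423*√(b(-4) + v(d(1, -4))) = -423*√(6*(-4)² + (10 + 4*0)) = -423*√(6*16 + (10 + 0)) = -423*√(96 + 10) = -423*√106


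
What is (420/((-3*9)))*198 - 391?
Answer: -3471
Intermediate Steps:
(420/((-3*9)))*198 - 391 = (420/(-27))*198 - 391 = (420*(-1/27))*198 - 391 = -140/9*198 - 391 = -3080 - 391 = -3471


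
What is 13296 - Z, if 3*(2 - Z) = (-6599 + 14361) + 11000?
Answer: 19548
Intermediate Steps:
Z = -6252 (Z = 2 - ((-6599 + 14361) + 11000)/3 = 2 - (7762 + 11000)/3 = 2 - ⅓*18762 = 2 - 6254 = -6252)
13296 - Z = 13296 - 1*(-6252) = 13296 + 6252 = 19548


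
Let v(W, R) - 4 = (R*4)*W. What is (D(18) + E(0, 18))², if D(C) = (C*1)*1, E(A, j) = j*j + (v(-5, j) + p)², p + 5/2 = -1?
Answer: 268664952241/16 ≈ 1.6792e+10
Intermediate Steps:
p = -7/2 (p = -5/2 - 1 = -7/2 ≈ -3.5000)
v(W, R) = 4 + 4*R*W (v(W, R) = 4 + (R*4)*W = 4 + (4*R)*W = 4 + 4*R*W)
E(A, j) = j² + (½ - 20*j)² (E(A, j) = j*j + ((4 + 4*j*(-5)) - 7/2)² = j² + ((4 - 20*j) - 7/2)² = j² + (½ - 20*j)²)
D(C) = C (D(C) = C*1 = C)
(D(18) + E(0, 18))² = (18 + (¼ - 20*18 + 401*18²))² = (18 + (¼ - 360 + 401*324))² = (18 + (¼ - 360 + 129924))² = (18 + 518257/4)² = (518329/4)² = 268664952241/16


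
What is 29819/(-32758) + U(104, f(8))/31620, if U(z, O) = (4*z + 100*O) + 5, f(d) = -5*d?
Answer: -176686277/172634660 ≈ -1.0235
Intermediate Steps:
U(z, O) = 5 + 4*z + 100*O
29819/(-32758) + U(104, f(8))/31620 = 29819/(-32758) + (5 + 4*104 + 100*(-5*8))/31620 = 29819*(-1/32758) + (5 + 416 + 100*(-40))*(1/31620) = -29819/32758 + (5 + 416 - 4000)*(1/31620) = -29819/32758 - 3579*1/31620 = -29819/32758 - 1193/10540 = -176686277/172634660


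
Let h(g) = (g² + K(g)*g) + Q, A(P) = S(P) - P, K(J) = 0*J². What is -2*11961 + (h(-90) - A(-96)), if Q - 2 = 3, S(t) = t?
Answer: -15817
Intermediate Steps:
K(J) = 0
Q = 5 (Q = 2 + 3 = 5)
A(P) = 0 (A(P) = P - P = 0)
h(g) = 5 + g² (h(g) = (g² + 0*g) + 5 = (g² + 0) + 5 = g² + 5 = 5 + g²)
-2*11961 + (h(-90) - A(-96)) = -2*11961 + ((5 + (-90)²) - 1*0) = -23922 + ((5 + 8100) + 0) = -23922 + (8105 + 0) = -23922 + 8105 = -15817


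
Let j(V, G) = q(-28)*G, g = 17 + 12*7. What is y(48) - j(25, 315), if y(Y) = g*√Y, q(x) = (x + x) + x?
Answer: 26460 + 404*√3 ≈ 27160.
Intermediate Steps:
g = 101 (g = 17 + 84 = 101)
q(x) = 3*x (q(x) = 2*x + x = 3*x)
y(Y) = 101*√Y
j(V, G) = -84*G (j(V, G) = (3*(-28))*G = -84*G)
y(48) - j(25, 315) = 101*√48 - (-84)*315 = 101*(4*√3) - 1*(-26460) = 404*√3 + 26460 = 26460 + 404*√3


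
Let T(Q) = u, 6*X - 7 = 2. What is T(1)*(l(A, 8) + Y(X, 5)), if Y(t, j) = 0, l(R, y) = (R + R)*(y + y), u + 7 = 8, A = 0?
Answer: 0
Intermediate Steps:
X = 3/2 (X = 7/6 + (1/6)*2 = 7/6 + 1/3 = 3/2 ≈ 1.5000)
u = 1 (u = -7 + 8 = 1)
l(R, y) = 4*R*y (l(R, y) = (2*R)*(2*y) = 4*R*y)
T(Q) = 1
T(1)*(l(A, 8) + Y(X, 5)) = 1*(4*0*8 + 0) = 1*(0 + 0) = 1*0 = 0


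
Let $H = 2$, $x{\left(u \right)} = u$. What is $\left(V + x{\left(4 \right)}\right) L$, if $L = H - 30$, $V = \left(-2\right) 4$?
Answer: $112$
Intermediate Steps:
$V = -8$
$L = -28$ ($L = 2 - 30 = -28$)
$\left(V + x{\left(4 \right)}\right) L = \left(-8 + 4\right) \left(-28\right) = \left(-4\right) \left(-28\right) = 112$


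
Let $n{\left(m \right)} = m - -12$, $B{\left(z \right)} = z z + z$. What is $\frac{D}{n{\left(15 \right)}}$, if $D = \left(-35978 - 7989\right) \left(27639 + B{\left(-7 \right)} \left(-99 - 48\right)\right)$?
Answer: $-34953765$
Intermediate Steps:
$B{\left(z \right)} = z + z^{2}$ ($B{\left(z \right)} = z^{2} + z = z + z^{2}$)
$D = -943751655$ ($D = \left(-35978 - 7989\right) \left(27639 + - 7 \left(1 - 7\right) \left(-99 - 48\right)\right) = - 43967 \left(27639 + \left(-7\right) \left(-6\right) \left(-147\right)\right) = - 43967 \left(27639 + 42 \left(-147\right)\right) = - 43967 \left(27639 - 6174\right) = \left(-43967\right) 21465 = -943751655$)
$n{\left(m \right)} = 12 + m$ ($n{\left(m \right)} = m + 12 = 12 + m$)
$\frac{D}{n{\left(15 \right)}} = - \frac{943751655}{12 + 15} = - \frac{943751655}{27} = \left(-943751655\right) \frac{1}{27} = -34953765$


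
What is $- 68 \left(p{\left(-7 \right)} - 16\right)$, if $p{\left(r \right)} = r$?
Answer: $1564$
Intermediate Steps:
$- 68 \left(p{\left(-7 \right)} - 16\right) = - 68 \left(-7 - 16\right) = \left(-68\right) \left(-23\right) = 1564$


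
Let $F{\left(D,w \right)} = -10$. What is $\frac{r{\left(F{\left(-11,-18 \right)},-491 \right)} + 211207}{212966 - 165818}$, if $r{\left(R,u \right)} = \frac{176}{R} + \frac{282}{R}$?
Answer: $\frac{527903}{117870} \approx 4.4787$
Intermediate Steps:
$r{\left(R,u \right)} = \frac{458}{R}$
$\frac{r{\left(F{\left(-11,-18 \right)},-491 \right)} + 211207}{212966 - 165818} = \frac{\frac{458}{-10} + 211207}{212966 - 165818} = \frac{458 \left(- \frac{1}{10}\right) + 211207}{47148} = \left(- \frac{229}{5} + 211207\right) \frac{1}{47148} = \frac{1055806}{5} \cdot \frac{1}{47148} = \frac{527903}{117870}$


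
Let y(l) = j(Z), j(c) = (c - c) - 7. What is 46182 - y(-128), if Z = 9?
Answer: 46189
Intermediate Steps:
j(c) = -7 (j(c) = 0 - 7 = -7)
y(l) = -7
46182 - y(-128) = 46182 - 1*(-7) = 46182 + 7 = 46189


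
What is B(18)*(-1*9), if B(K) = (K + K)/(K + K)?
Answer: -9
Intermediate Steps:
B(K) = 1 (B(K) = (2*K)/((2*K)) = (2*K)*(1/(2*K)) = 1)
B(18)*(-1*9) = 1*(-1*9) = 1*(-9) = -9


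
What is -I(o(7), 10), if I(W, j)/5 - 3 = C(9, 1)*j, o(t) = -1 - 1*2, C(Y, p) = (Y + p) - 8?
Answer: -115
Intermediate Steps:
C(Y, p) = -8 + Y + p
o(t) = -3 (o(t) = -1 - 2 = -3)
I(W, j) = 15 + 10*j (I(W, j) = 15 + 5*((-8 + 9 + 1)*j) = 15 + 5*(2*j) = 15 + 10*j)
-I(o(7), 10) = -(15 + 10*10) = -(15 + 100) = -1*115 = -115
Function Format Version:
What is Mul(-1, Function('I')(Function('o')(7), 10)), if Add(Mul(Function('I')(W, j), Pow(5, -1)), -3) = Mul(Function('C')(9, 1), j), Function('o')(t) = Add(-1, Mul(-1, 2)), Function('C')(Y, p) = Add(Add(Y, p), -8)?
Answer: -115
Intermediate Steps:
Function('C')(Y, p) = Add(-8, Y, p)
Function('o')(t) = -3 (Function('o')(t) = Add(-1, -2) = -3)
Function('I')(W, j) = Add(15, Mul(10, j)) (Function('I')(W, j) = Add(15, Mul(5, Mul(Add(-8, 9, 1), j))) = Add(15, Mul(5, Mul(2, j))) = Add(15, Mul(10, j)))
Mul(-1, Function('I')(Function('o')(7), 10)) = Mul(-1, Add(15, Mul(10, 10))) = Mul(-1, Add(15, 100)) = Mul(-1, 115) = -115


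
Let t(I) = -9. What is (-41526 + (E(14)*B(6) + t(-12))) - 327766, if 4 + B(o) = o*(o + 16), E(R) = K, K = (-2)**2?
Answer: -368789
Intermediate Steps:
K = 4
E(R) = 4
B(o) = -4 + o*(16 + o) (B(o) = -4 + o*(o + 16) = -4 + o*(16 + o))
(-41526 + (E(14)*B(6) + t(-12))) - 327766 = (-41526 + (4*(-4 + 6**2 + 16*6) - 9)) - 327766 = (-41526 + (4*(-4 + 36 + 96) - 9)) - 327766 = (-41526 + (4*128 - 9)) - 327766 = (-41526 + (512 - 9)) - 327766 = (-41526 + 503) - 327766 = -41023 - 327766 = -368789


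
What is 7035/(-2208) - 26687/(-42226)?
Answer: -39689169/15539168 ≈ -2.5541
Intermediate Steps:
7035/(-2208) - 26687/(-42226) = 7035*(-1/2208) - 26687*(-1/42226) = -2345/736 + 26687/42226 = -39689169/15539168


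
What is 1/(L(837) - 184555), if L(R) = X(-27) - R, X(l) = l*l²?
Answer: -1/205075 ≈ -4.8763e-6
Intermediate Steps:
X(l) = l³
L(R) = -19683 - R (L(R) = (-27)³ - R = -19683 - R)
1/(L(837) - 184555) = 1/((-19683 - 1*837) - 184555) = 1/((-19683 - 837) - 184555) = 1/(-20520 - 184555) = 1/(-205075) = -1/205075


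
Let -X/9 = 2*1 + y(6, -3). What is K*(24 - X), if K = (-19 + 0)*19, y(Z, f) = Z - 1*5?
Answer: -18411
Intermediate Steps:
y(Z, f) = -5 + Z (y(Z, f) = Z - 5 = -5 + Z)
X = -27 (X = -9*(2*1 + (-5 + 6)) = -9*(2 + 1) = -9*3 = -27)
K = -361 (K = -19*19 = -361)
K*(24 - X) = -361*(24 - 1*(-27)) = -361*(24 + 27) = -361*51 = -18411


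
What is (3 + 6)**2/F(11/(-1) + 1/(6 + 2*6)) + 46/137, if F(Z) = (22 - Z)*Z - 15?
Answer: 2001898/16670297 ≈ 0.12009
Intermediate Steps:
F(Z) = -15 + Z*(22 - Z) (F(Z) = Z*(22 - Z) - 15 = -15 + Z*(22 - Z))
(3 + 6)**2/F(11/(-1) + 1/(6 + 2*6)) + 46/137 = (3 + 6)**2/(-15 - (11/(-1) + 1/(6 + 2*6))**2 + 22*(11/(-1) + 1/(6 + 2*6))) + 46/137 = 9**2/(-15 - (11*(-1) + 1/(6 + 12))**2 + 22*(11*(-1) + 1/(6 + 12))) + 46*(1/137) = 81/(-15 - (-11 + 1/18)**2 + 22*(-11 + 1/18)) + 46/137 = 81/(-15 - (-197/18)**2 + 22*(-197/18)) + 46/137 = 81/(-15 - 1*38809/324 - 2167/9) + 46/137 = 81/(-15 - 38809/324 - 2167/9) + 46/137 = 81/(-121681/324) + 46/137 = 81*(-324/121681) + 46/137 = -26244/121681 + 46/137 = 2001898/16670297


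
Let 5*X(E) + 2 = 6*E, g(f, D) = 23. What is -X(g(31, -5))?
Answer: -136/5 ≈ -27.200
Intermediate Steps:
X(E) = -2/5 + 6*E/5 (X(E) = -2/5 + (6*E)/5 = -2/5 + 6*E/5)
-X(g(31, -5)) = -(-2/5 + (6/5)*23) = -(-2/5 + 138/5) = -1*136/5 = -136/5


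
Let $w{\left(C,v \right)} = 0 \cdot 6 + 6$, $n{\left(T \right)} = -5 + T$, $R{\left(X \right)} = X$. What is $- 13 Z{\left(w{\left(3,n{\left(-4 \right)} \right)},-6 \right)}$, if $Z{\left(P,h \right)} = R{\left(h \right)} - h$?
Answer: $0$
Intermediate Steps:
$w{\left(C,v \right)} = 6$ ($w{\left(C,v \right)} = 0 + 6 = 6$)
$Z{\left(P,h \right)} = 0$ ($Z{\left(P,h \right)} = h - h = 0$)
$- 13 Z{\left(w{\left(3,n{\left(-4 \right)} \right)},-6 \right)} = \left(-13\right) 0 = 0$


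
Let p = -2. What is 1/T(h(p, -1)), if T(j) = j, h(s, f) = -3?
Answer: -1/3 ≈ -0.33333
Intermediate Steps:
1/T(h(p, -1)) = 1/(-3) = -1/3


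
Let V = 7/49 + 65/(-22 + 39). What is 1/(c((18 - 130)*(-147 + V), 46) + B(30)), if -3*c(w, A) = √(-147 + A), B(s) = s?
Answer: 270/8201 + 3*I*√101/8201 ≈ 0.032923 + 0.0036763*I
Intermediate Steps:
V = 472/119 (V = 7*(1/49) + 65/17 = ⅐ + 65*(1/17) = ⅐ + 65/17 = 472/119 ≈ 3.9664)
c(w, A) = -√(-147 + A)/3
1/(c((18 - 130)*(-147 + V), 46) + B(30)) = 1/(-√(-147 + 46)/3 + 30) = 1/(-I*√101/3 + 30) = 1/(30 - I*√101/3)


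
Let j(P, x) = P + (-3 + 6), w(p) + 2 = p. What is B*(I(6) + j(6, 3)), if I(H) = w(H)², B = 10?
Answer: 250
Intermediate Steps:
w(p) = -2 + p
j(P, x) = 3 + P (j(P, x) = P + 3 = 3 + P)
I(H) = (-2 + H)²
B*(I(6) + j(6, 3)) = 10*((-2 + 6)² + (3 + 6)) = 10*(4² + 9) = 10*(16 + 9) = 10*25 = 250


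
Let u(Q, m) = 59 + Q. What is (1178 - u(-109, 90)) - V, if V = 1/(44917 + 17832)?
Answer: 77055771/62749 ≈ 1228.0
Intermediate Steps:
V = 1/62749 ≈ 1.5937e-5
(1178 - u(-109, 90)) - V = (1178 - (59 - 109)) - 1*1/62749 = (1178 - 1*(-50)) - 1/62749 = (1178 + 50) - 1/62749 = 1228 - 1/62749 = 77055771/62749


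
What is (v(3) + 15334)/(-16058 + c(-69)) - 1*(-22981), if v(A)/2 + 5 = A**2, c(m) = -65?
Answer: 370507321/16123 ≈ 22980.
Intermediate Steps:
v(A) = -10 + 2*A**2
(v(3) + 15334)/(-16058 + c(-69)) - 1*(-22981) = ((-10 + 2*3**2) + 15334)/(-16058 - 65) - 1*(-22981) = ((-10 + 2*9) + 15334)/(-16123) + 22981 = ((-10 + 18) + 15334)*(-1/16123) + 22981 = (8 + 15334)*(-1/16123) + 22981 = 15342*(-1/16123) + 22981 = -15342/16123 + 22981 = 370507321/16123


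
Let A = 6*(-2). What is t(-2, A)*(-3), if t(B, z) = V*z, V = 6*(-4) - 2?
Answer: -936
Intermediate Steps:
V = -26 (V = -24 - 2 = -26)
A = -12
t(B, z) = -26*z
t(-2, A)*(-3) = -26*(-12)*(-3) = 312*(-3) = -936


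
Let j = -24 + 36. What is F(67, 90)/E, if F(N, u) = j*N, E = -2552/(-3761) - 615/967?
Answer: 2924057148/154769 ≈ 18893.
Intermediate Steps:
j = 12
E = 154769/3636887 (E = -2552*(-1/3761) - 615*1/967 = 2552/3761 - 615/967 = 154769/3636887 ≈ 0.042555)
F(N, u) = 12*N
F(67, 90)/E = (12*67)/(154769/3636887) = 804*(3636887/154769) = 2924057148/154769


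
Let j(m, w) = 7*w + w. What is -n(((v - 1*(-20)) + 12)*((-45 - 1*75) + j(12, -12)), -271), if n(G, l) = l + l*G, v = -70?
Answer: 2224639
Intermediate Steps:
j(m, w) = 8*w
n(G, l) = l + G*l
-n(((v - 1*(-20)) + 12)*((-45 - 1*75) + j(12, -12)), -271) = -(-271)*(1 + ((-70 - 1*(-20)) + 12)*((-45 - 1*75) + 8*(-12))) = -(-271)*(1 + ((-70 + 20) + 12)*((-45 - 75) - 96)) = -(-271)*(1 + (-50 + 12)*(-120 - 96)) = -(-271)*(1 - 38*(-216)) = -(-271)*(1 + 8208) = -(-271)*8209 = -1*(-2224639) = 2224639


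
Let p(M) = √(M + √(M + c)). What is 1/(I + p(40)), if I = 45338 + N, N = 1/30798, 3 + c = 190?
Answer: 1/(1396319725/30798 + √(40 + √227)) ≈ 2.2053e-5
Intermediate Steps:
c = 187 (c = -3 + 190 = 187)
N = 1/30798 ≈ 3.2470e-5
I = 1396319725/30798 (I = 45338 + 1/30798 = 1396319725/30798 ≈ 45338.)
p(M) = √(M + √(187 + M)) (p(M) = √(M + √(M + 187)) = √(M + √(187 + M)))
1/(I + p(40)) = 1/(1396319725/30798 + √(40 + √(187 + 40))) = 1/(1396319725/30798 + √(40 + √227))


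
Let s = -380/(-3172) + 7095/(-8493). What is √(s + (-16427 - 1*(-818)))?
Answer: I*√78672165359730501/2244983 ≈ 124.94*I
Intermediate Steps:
s = -1606500/2244983 (s = -380*(-1/3172) + 7095*(-1/8493) = 95/793 - 2365/2831 = -1606500/2244983 ≈ -0.71560)
√(s + (-16427 - 1*(-818))) = √(-1606500/2244983 + (-16427 - 1*(-818))) = √(-1606500/2244983 + (-16427 + 818)) = √(-1606500/2244983 - 15609) = √(-35043546147/2244983) = I*√78672165359730501/2244983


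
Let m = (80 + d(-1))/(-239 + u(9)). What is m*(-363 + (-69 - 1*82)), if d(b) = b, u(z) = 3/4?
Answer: 162424/953 ≈ 170.43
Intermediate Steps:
u(z) = ¾ (u(z) = 3*(¼) = ¾)
m = -316/953 (m = (80 - 1)/(-239 + ¾) = 79/(-953/4) = 79*(-4/953) = -316/953 ≈ -0.33158)
m*(-363 + (-69 - 1*82)) = -316*(-363 + (-69 - 1*82))/953 = -316*(-363 + (-69 - 82))/953 = -316*(-363 - 151)/953 = -316/953*(-514) = 162424/953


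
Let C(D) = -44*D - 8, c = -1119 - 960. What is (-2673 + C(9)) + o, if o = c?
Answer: -5156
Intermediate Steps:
c = -2079
o = -2079
C(D) = -8 - 44*D
(-2673 + C(9)) + o = (-2673 + (-8 - 44*9)) - 2079 = (-2673 + (-8 - 396)) - 2079 = (-2673 - 404) - 2079 = -3077 - 2079 = -5156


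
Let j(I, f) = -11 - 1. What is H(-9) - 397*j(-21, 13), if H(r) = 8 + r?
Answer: 4763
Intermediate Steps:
j(I, f) = -12
H(-9) - 397*j(-21, 13) = (8 - 9) - 397*(-12) = -1 + 4764 = 4763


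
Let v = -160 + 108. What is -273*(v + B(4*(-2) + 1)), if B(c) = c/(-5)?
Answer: 69069/5 ≈ 13814.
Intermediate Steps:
v = -52
B(c) = -c/5 (B(c) = c*(-⅕) = -c/5)
-273*(v + B(4*(-2) + 1)) = -273*(-52 - (4*(-2) + 1)/5) = -273*(-52 - (-8 + 1)/5) = -273*(-52 - ⅕*(-7)) = -273*(-52 + 7/5) = -273*(-253/5) = 69069/5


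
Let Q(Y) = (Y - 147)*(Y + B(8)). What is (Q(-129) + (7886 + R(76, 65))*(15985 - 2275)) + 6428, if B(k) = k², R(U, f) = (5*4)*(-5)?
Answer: 106770428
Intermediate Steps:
R(U, f) = -100 (R(U, f) = 20*(-5) = -100)
Q(Y) = (-147 + Y)*(64 + Y) (Q(Y) = (Y - 147)*(Y + 8²) = (-147 + Y)*(Y + 64) = (-147 + Y)*(64 + Y))
(Q(-129) + (7886 + R(76, 65))*(15985 - 2275)) + 6428 = ((-9408 + (-129)² - 83*(-129)) + (7886 - 100)*(15985 - 2275)) + 6428 = ((-9408 + 16641 + 10707) + 7786*13710) + 6428 = (17940 + 106746060) + 6428 = 106764000 + 6428 = 106770428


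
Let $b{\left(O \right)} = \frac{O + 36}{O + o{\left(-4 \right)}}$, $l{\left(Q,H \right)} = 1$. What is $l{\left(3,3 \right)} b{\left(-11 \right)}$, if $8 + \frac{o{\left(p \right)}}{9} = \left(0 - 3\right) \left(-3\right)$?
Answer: $- \frac{25}{2} \approx -12.5$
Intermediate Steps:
$o{\left(p \right)} = 9$ ($o{\left(p \right)} = -72 + 9 \left(0 - 3\right) \left(-3\right) = -72 + 9 \left(\left(-3\right) \left(-3\right)\right) = -72 + 9 \cdot 9 = -72 + 81 = 9$)
$b{\left(O \right)} = \frac{36 + O}{9 + O}$ ($b{\left(O \right)} = \frac{O + 36}{O + 9} = \frac{36 + O}{9 + O}$)
$l{\left(3,3 \right)} b{\left(-11 \right)} = 1 \frac{36 - 11}{9 - 11} = 1 \frac{1}{-2} \cdot 25 = 1 \left(\left(- \frac{1}{2}\right) 25\right) = 1 \left(- \frac{25}{2}\right) = - \frac{25}{2}$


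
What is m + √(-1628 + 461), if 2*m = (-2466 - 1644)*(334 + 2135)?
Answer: -5073795 + I*√1167 ≈ -5.0738e+6 + 34.161*I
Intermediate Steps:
m = -5073795 (m = ((-2466 - 1644)*(334 + 2135))/2 = (-4110*2469)/2 = (½)*(-10147590) = -5073795)
m + √(-1628 + 461) = -5073795 + √(-1628 + 461) = -5073795 + √(-1167) = -5073795 + I*√1167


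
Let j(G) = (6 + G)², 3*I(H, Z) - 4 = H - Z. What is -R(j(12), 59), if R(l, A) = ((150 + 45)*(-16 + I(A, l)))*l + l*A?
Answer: 6488424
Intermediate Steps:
I(H, Z) = 4/3 - Z/3 + H/3 (I(H, Z) = 4/3 + (H - Z)/3 = 4/3 + (-Z/3 + H/3) = 4/3 - Z/3 + H/3)
R(l, A) = A*l + l*(-2860 - 65*l + 65*A) (R(l, A) = ((150 + 45)*(-16 + (4/3 - l/3 + A/3)))*l + l*A = (195*(-44/3 - l/3 + A/3))*l + A*l = (-2860 - 65*l + 65*A)*l + A*l = l*(-2860 - 65*l + 65*A) + A*l = A*l + l*(-2860 - 65*l + 65*A))
-R(j(12), 59) = -(6 + 12)²*(-2860 - 65*(6 + 12)² + 66*59) = -18²*(-2860 - 65*18² + 3894) = -324*(-2860 - 65*324 + 3894) = -324*(-2860 - 21060 + 3894) = -324*(-20026) = -1*(-6488424) = 6488424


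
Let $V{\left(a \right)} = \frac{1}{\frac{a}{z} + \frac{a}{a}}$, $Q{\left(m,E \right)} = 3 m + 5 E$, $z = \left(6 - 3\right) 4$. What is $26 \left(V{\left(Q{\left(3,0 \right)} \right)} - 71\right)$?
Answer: $- \frac{12818}{7} \approx -1831.1$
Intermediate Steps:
$z = 12$ ($z = 3 \cdot 4 = 12$)
$V{\left(a \right)} = \frac{1}{1 + \frac{a}{12}}$ ($V{\left(a \right)} = \frac{1}{\frac{a}{12} + \frac{a}{a}} = \frac{1}{a \frac{1}{12} + 1} = \frac{1}{\frac{a}{12} + 1} = \frac{1}{1 + \frac{a}{12}}$)
$26 \left(V{\left(Q{\left(3,0 \right)} \right)} - 71\right) = 26 \left(\frac{12}{12 + \left(3 \cdot 3 + 5 \cdot 0\right)} - 71\right) = 26 \left(\frac{12}{12 + \left(9 + 0\right)} - 71\right) = 26 \left(\frac{12}{12 + 9} - 71\right) = 26 \left(\frac{12}{21} - 71\right) = 26 \left(12 \cdot \frac{1}{21} - 71\right) = 26 \left(\frac{4}{7} - 71\right) = 26 \left(- \frac{493}{7}\right) = - \frac{12818}{7}$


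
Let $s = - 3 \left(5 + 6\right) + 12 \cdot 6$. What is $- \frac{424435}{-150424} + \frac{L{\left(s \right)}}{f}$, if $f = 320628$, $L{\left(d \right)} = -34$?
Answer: $\frac{34020157691}{12057536568} \approx 2.8215$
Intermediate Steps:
$s = 39$ ($s = \left(-3\right) 11 + 72 = -33 + 72 = 39$)
$- \frac{424435}{-150424} + \frac{L{\left(s \right)}}{f} = - \frac{424435}{-150424} - \frac{34}{320628} = \left(-424435\right) \left(- \frac{1}{150424}\right) - \frac{17}{160314} = \frac{424435}{150424} - \frac{17}{160314} = \frac{34020157691}{12057536568}$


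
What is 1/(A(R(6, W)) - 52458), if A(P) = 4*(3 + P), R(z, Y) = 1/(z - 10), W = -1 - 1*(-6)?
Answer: -1/52447 ≈ -1.9067e-5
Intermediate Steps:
W = 5 (W = -1 + 6 = 5)
R(z, Y) = 1/(-10 + z)
A(P) = 12 + 4*P
1/(A(R(6, W)) - 52458) = 1/((12 + 4/(-10 + 6)) - 52458) = 1/((12 + 4/(-4)) - 52458) = 1/((12 + 4*(-1/4)) - 52458) = 1/((12 - 1) - 52458) = 1/(11 - 52458) = 1/(-52447) = -1/52447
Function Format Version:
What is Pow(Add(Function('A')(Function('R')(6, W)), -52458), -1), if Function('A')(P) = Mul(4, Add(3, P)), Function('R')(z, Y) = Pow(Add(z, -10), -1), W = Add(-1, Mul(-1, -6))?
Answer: Rational(-1, 52447) ≈ -1.9067e-5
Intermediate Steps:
W = 5 (W = Add(-1, 6) = 5)
Function('R')(z, Y) = Pow(Add(-10, z), -1)
Function('A')(P) = Add(12, Mul(4, P))
Pow(Add(Function('A')(Function('R')(6, W)), -52458), -1) = Pow(Add(Add(12, Mul(4, Pow(Add(-10, 6), -1))), -52458), -1) = Pow(Add(Add(12, Mul(4, Pow(-4, -1))), -52458), -1) = Pow(Add(Add(12, Mul(4, Rational(-1, 4))), -52458), -1) = Pow(Add(Add(12, -1), -52458), -1) = Pow(Add(11, -52458), -1) = Pow(-52447, -1) = Rational(-1, 52447)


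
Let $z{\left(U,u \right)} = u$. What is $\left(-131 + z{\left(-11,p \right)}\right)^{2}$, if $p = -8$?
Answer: $19321$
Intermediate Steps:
$\left(-131 + z{\left(-11,p \right)}\right)^{2} = \left(-131 - 8\right)^{2} = \left(-139\right)^{2} = 19321$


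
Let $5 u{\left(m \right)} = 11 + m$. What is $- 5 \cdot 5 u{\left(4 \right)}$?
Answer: $-75$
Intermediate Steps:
$u{\left(m \right)} = \frac{11}{5} + \frac{m}{5}$ ($u{\left(m \right)} = \frac{11 + m}{5} = \frac{11}{5} + \frac{m}{5}$)
$- 5 \cdot 5 u{\left(4 \right)} = - 5 \cdot 5 \left(\frac{11}{5} + \frac{1}{5} \cdot 4\right) = - 25 \left(\frac{11}{5} + \frac{4}{5}\right) = - 25 \cdot 3 = \left(-1\right) 75 = -75$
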